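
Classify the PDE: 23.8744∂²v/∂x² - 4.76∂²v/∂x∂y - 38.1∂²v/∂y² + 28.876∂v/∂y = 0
A = 23.8744, B = -4.76, C = -38.1. Discriminant B² - 4AC = 3661.11616. Since 3661.11616 > 0, hyperbolic.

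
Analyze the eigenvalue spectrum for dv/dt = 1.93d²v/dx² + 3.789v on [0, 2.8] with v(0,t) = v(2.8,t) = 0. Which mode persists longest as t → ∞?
Eigenvalues: λₙ = 1.93n²π²/2.8² - 3.789.
First three modes:
  n=1: λ₁ = 1.93π²/2.8² - 3.789 ≈ -1.359
  n=2: λ₂ = 7.72π²/2.8² - 3.789 ≈ 5.93
  n=3: λ₃ = 17.37π²/2.8² - 3.789 ≈ 18.078
Since 1.93π²/2.8² ≈ 2.43 < 3.789, λ₁ < 0.
The n=1 mode grows fastest (−λₙ is largest for n=1) → dominates.
Asymptotic: v ~ c₁ sin(πx/2.8) e^{1.359t} (exponential growth at rate −λ₁ ≈ 1.359).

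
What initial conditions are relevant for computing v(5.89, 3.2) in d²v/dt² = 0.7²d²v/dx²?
Domain of dependence: [3.65, 8.13]. Signals travel at speed 0.7, so data within |x - 5.89| ≤ 0.7·3.2 = 2.24 can reach the point.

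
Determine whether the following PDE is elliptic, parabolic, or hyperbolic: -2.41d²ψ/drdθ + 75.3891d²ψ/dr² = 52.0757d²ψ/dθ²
Rewriting in standard form: 75.3891d²ψ/dr² - 2.41d²ψ/drdθ - 52.0757d²ψ/dθ² = 0. Coefficients: A = 75.3891, B = -2.41, C = -52.0757. B² - 4AC = 15709.56871948, which is positive, so the equation is hyperbolic.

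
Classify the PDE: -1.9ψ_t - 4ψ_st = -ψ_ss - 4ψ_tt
Rewriting in standard form: ψ_ss - 4ψ_st + 4ψ_tt - 1.9ψ_t = 0. A = 1, B = -4, C = 4. Discriminant B² - 4AC = 0. Since 0 = 0, parabolic.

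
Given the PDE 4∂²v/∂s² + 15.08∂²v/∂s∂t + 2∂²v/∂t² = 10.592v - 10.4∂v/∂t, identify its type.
Rewriting in standard form: 4∂²v/∂s² + 15.08∂²v/∂s∂t + 2∂²v/∂t² + 10.4∂v/∂t - 10.592v = 0. The second-order coefficients are A = 4, B = 15.08, C = 2. Since B² - 4AC = 195.4064 > 0, this is a hyperbolic PDE.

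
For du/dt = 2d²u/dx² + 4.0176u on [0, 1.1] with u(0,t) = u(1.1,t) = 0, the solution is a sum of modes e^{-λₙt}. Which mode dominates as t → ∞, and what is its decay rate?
Eigenvalues: λₙ = 2n²π²/1.1² - 4.0176.
First three modes:
  n=1: λ₁ = 2π²/1.1² - 4.0176 ≈ 12.296
  n=2: λ₂ = 8π²/1.1² - 4.0176 ≈ 61.236
  n=3: λ₃ = 18π²/1.1² - 4.0176 ≈ 142.803
Since 2π²/1.1² ≈ 16.313 > 4.0176, all λₙ > 0.
The n=1 mode decays slowest → dominates as t → ∞.
Asymptotic: u ~ c₁ sin(πx/1.1) e^{-λ₁t} with decay rate λ₁ ≈ 12.296.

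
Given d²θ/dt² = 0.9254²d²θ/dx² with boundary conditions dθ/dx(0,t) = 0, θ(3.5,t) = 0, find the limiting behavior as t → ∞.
θ oscillates (no decay). Energy is conserved; the solution oscillates indefinitely as standing waves.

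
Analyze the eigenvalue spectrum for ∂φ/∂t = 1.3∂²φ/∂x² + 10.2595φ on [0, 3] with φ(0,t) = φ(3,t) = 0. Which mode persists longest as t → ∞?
Eigenvalues: λₙ = 1.3n²π²/3² - 10.2595.
First three modes:
  n=1: λ₁ = 1.3π²/3² - 10.2595 ≈ -8.834
  n=2: λ₂ = 5.2π²/3² - 10.2595 ≈ -4.557
  n=3: λ₃ = 11.7π²/3² - 10.2595 ≈ 2.571
Since 1.3π²/3² ≈ 1.426 < 10.2595, λ₁ < 0.
The n=1 mode grows fastest (−λₙ is largest for n=1) → dominates.
Asymptotic: φ ~ c₁ sin(πx/3) e^{8.834t} (exponential growth at rate −λ₁ ≈ 8.834).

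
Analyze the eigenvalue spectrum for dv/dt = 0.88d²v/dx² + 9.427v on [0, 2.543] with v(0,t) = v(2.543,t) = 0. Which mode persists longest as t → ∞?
Eigenvalues: λₙ = 0.88n²π²/2.543² - 9.427.
First three modes:
  n=1: λ₁ = 0.88π²/2.543² - 9.427 ≈ -8.084
  n=2: λ₂ = 3.52π²/2.543² - 9.427 ≈ -4.055
  n=3: λ₃ = 7.92π²/2.543² - 9.427 ≈ 2.66
Since 0.88π²/2.543² ≈ 1.343 < 9.427, λ₁ < 0.
The n=1 mode grows fastest (−λₙ is largest for n=1) → dominates.
Asymptotic: v ~ c₁ sin(πx/2.543) e^{8.084t} (exponential growth at rate −λ₁ ≈ 8.084).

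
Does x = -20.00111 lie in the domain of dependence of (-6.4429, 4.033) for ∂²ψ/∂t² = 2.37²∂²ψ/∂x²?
No. The domain of dependence is [-16.00111, 3.11531], and -20.00111 is outside this interval.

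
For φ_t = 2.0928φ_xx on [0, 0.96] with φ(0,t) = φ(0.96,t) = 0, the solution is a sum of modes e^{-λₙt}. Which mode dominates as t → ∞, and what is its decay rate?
Eigenvalues: λₙ = 2.0928n²π²/0.96².
First three modes:
  n=1: λ₁ = 2.0928π²/0.96² ≈ 22.412
  n=2: λ₂ = 8.3712π²/0.96² ≈ 89.649 (4× faster decay)
  n=3: λ₃ = 18.8352π²/0.96² ≈ 201.71 (9× faster decay)
As t → ∞, higher modes decay exponentially faster. The n=1 mode dominates: φ ~ c₁ sin(πx/0.96) e^{-λ₁t}.
Decay rate: λ₁ = 2.0928π²/0.96² ≈ 22.412.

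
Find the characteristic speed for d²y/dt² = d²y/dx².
Speed = 1. Information travels along characteristics x = x₀ ± 1t.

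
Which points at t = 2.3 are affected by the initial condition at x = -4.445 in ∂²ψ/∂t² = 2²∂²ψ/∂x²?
Domain of influence: [-9.045, 0.155]. Data at x = -4.445 spreads outward at speed 2.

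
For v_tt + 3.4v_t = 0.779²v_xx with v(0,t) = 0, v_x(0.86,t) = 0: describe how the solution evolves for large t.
v → 0. Damping (γ=3.4) dissipates energy; oscillations decay exponentially.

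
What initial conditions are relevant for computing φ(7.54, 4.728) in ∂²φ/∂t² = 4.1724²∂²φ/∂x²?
Domain of dependence: [-12.1871072, 27.2671072]. Signals travel at speed 4.1724, so data within |x - 7.54| ≤ 4.1724·4.728 = 19.7271072 can reach the point.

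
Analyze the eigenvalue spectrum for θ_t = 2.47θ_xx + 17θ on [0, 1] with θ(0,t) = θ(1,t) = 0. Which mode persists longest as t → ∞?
Eigenvalues: λₙ = 2.47n²π²/1² - 17.
First three modes:
  n=1: λ₁ = 2.47π² - 17 ≈ 7.378
  n=2: λ₂ = 9.88π² - 17 ≈ 80.512
  n=3: λ₃ = 22.23π² - 17 ≈ 202.401
Since 2.47π² ≈ 24.378 > 17, all λₙ > 0.
The n=1 mode decays slowest → dominates as t → ∞.
Asymptotic: θ ~ c₁ sin(πx/1) e^{-λ₁t} with decay rate λ₁ ≈ 7.378.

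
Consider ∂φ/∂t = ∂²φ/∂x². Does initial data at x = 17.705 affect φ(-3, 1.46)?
Yes, for any finite x. The heat equation has infinite propagation speed, so all initial data affects all points at any t > 0.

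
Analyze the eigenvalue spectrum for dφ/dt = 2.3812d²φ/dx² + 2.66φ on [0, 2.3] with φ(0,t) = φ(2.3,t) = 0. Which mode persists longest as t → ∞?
Eigenvalues: λₙ = 2.3812n²π²/2.3² - 2.66.
First three modes:
  n=1: λ₁ = 2.3812π²/2.3² - 2.66 ≈ 1.783
  n=2: λ₂ = 9.5248π²/2.3² - 2.66 ≈ 15.111
  n=3: λ₃ = 21.4308π²/2.3² - 2.66 ≈ 37.324
Since 2.3812π²/2.3² ≈ 4.443 > 2.66, all λₙ > 0.
The n=1 mode decays slowest → dominates as t → ∞.
Asymptotic: φ ~ c₁ sin(πx/2.3) e^{-λ₁t} with decay rate λ₁ ≈ 1.783.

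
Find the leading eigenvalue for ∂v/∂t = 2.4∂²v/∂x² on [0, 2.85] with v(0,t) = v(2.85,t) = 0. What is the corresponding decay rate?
Eigenvalues: λₙ = 2.4n²π²/2.85².
First three modes:
  n=1: λ₁ = 2.4π²/2.85² ≈ 2.916
  n=2: λ₂ = 9.6π²/2.85² ≈ 11.665 (4× faster decay)
  n=3: λ₃ = 21.6π²/2.85² ≈ 26.246 (9× faster decay)
As t → ∞, higher modes decay exponentially faster. The n=1 mode dominates: v ~ c₁ sin(πx/2.85) e^{-λ₁t}.
Decay rate: λ₁ = 2.4π²/2.85² ≈ 2.916.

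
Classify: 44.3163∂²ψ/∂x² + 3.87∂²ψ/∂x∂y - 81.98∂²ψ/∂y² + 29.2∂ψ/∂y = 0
Hyperbolic (discriminant = 14547.177996).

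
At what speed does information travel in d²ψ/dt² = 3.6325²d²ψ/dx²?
Speed = 3.6325. Information travels along characteristics x = x₀ ± 3.6325t.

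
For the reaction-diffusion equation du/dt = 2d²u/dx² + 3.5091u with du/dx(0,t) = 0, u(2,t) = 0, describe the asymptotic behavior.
u grows unboundedly. Reaction dominates diffusion (r=3.5091 > κπ²/(4L²)≈1.23); solution grows exponentially.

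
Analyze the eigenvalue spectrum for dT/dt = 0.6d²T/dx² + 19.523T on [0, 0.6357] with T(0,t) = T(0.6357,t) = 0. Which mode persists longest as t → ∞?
Eigenvalues: λₙ = 0.6n²π²/0.6357² - 19.523.
First three modes:
  n=1: λ₁ = 0.6π²/0.6357² - 19.523 ≈ -4.869
  n=2: λ₂ = 2.4π²/0.6357² - 19.523 ≈ 39.092
  n=3: λ₃ = 5.4π²/0.6357² - 19.523 ≈ 112.36
Since 0.6π²/0.6357² ≈ 14.654 < 19.523, λ₁ < 0.
The n=1 mode grows fastest (−λₙ is largest for n=1) → dominates.
Asymptotic: T ~ c₁ sin(πx/0.6357) e^{4.869t} (exponential growth at rate −λ₁ ≈ 4.869).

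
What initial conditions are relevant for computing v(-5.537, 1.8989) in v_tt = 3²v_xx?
Domain of dependence: [-11.2337, 0.1597]. Signals travel at speed 3, so data within |x - -5.537| ≤ 3·1.8989 = 5.6967 can reach the point.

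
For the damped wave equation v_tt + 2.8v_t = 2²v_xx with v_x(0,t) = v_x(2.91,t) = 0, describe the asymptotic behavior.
v → constant (steady state). Damping (γ=2.8) dissipates the nonconstant modes; with Neumann BCs the spatial average obeys M''+γM'=0 and tends to a finite limit.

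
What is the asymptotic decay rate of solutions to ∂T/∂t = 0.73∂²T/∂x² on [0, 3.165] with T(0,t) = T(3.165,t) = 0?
Eigenvalues: λₙ = 0.73n²π²/3.165².
First three modes:
  n=1: λ₁ = 0.73π²/3.165² ≈ 0.719
  n=2: λ₂ = 2.92π²/3.165² ≈ 2.877 (4× faster decay)
  n=3: λ₃ = 6.57π²/3.165² ≈ 6.473 (9× faster decay)
As t → ∞, higher modes decay exponentially faster. The n=1 mode dominates: T ~ c₁ sin(πx/3.165) e^{-λ₁t}.
Decay rate: λ₁ = 0.73π²/3.165² ≈ 0.719.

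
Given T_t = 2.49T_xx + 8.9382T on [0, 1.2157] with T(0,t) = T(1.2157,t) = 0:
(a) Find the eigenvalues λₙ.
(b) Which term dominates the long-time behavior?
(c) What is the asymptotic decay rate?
Eigenvalues: λₙ = 2.49n²π²/1.2157² - 8.9382.
First three modes:
  n=1: λ₁ = 2.49π²/1.2157² - 8.9382 ≈ 7.69
  n=2: λ₂ = 9.96π²/1.2157² - 8.9382 ≈ 57.575
  n=3: λ₃ = 22.41π²/1.2157² - 8.9382 ≈ 140.716
Since 2.49π²/1.2157² ≈ 16.628 > 8.9382, all λₙ > 0.
The n=1 mode decays slowest → dominates as t → ∞.
Asymptotic: T ~ c₁ sin(πx/1.2157) e^{-λ₁t} with decay rate λ₁ ≈ 7.69.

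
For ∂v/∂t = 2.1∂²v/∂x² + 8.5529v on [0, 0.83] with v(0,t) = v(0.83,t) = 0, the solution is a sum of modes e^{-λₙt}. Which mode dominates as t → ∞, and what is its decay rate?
Eigenvalues: λₙ = 2.1n²π²/0.83² - 8.5529.
First three modes:
  n=1: λ₁ = 2.1π²/0.83² - 8.5529 ≈ 21.533
  n=2: λ₂ = 8.4π²/0.83² - 8.5529 ≈ 111.791
  n=3: λ₃ = 18.9π²/0.83² - 8.5529 ≈ 262.22
Since 2.1π²/0.83² ≈ 30.086 > 8.5529, all λₙ > 0.
The n=1 mode decays slowest → dominates as t → ∞.
Asymptotic: v ~ c₁ sin(πx/0.83) e^{-λ₁t} with decay rate λ₁ ≈ 21.533.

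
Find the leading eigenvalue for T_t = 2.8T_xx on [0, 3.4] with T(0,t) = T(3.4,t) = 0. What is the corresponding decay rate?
Eigenvalues: λₙ = 2.8n²π²/3.4².
First three modes:
  n=1: λ₁ = 2.8π²/3.4² ≈ 2.391
  n=2: λ₂ = 11.2π²/3.4² ≈ 9.562 (4× faster decay)
  n=3: λ₃ = 25.2π²/3.4² ≈ 21.515 (9× faster decay)
As t → ∞, higher modes decay exponentially faster. The n=1 mode dominates: T ~ c₁ sin(πx/3.4) e^{-λ₁t}.
Decay rate: λ₁ = 2.8π²/3.4² ≈ 2.391.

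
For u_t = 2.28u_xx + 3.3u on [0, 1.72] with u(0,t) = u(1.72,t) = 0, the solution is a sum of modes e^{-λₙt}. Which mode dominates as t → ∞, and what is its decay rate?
Eigenvalues: λₙ = 2.28n²π²/1.72² - 3.3.
First three modes:
  n=1: λ₁ = 2.28π²/1.72² - 3.3 ≈ 4.306
  n=2: λ₂ = 9.12π²/1.72² - 3.3 ≈ 27.125
  n=3: λ₃ = 20.52π²/1.72² - 3.3 ≈ 65.157
Since 2.28π²/1.72² ≈ 7.606 > 3.3, all λₙ > 0.
The n=1 mode decays slowest → dominates as t → ∞.
Asymptotic: u ~ c₁ sin(πx/1.72) e^{-λ₁t} with decay rate λ₁ ≈ 4.306.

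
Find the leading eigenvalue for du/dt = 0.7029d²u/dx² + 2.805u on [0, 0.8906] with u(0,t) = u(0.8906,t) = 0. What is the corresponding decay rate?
Eigenvalues: λₙ = 0.7029n²π²/0.8906² - 2.805.
First three modes:
  n=1: λ₁ = 0.7029π²/0.8906² - 2.805 ≈ 5.941
  n=2: λ₂ = 2.8116π²/0.8906² - 2.805 ≈ 32.18
  n=3: λ₃ = 6.3261π²/0.8906² - 2.805 ≈ 75.912
Since 0.7029π²/0.8906² ≈ 8.746 > 2.805, all λₙ > 0.
The n=1 mode decays slowest → dominates as t → ∞.
Asymptotic: u ~ c₁ sin(πx/0.8906) e^{-λ₁t} with decay rate λ₁ ≈ 5.941.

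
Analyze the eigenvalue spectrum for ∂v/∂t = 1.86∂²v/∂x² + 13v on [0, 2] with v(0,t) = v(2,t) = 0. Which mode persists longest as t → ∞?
Eigenvalues: λₙ = 1.86n²π²/2² - 13.
First three modes:
  n=1: λ₁ = 1.86π²/2² - 13 ≈ -8.411
  n=2: λ₂ = 7.44π²/2² - 13 ≈ 5.357
  n=3: λ₃ = 16.74π²/2² - 13 ≈ 28.304
Since 1.86π²/2² ≈ 4.589 < 13, λ₁ < 0.
The n=1 mode grows fastest (−λₙ is largest for n=1) → dominates.
Asymptotic: v ~ c₁ sin(πx/2) e^{8.411t} (exponential growth at rate −λ₁ ≈ 8.411).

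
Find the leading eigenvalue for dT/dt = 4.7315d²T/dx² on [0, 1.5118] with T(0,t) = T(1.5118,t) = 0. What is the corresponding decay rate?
Eigenvalues: λₙ = 4.7315n²π²/1.5118².
First three modes:
  n=1: λ₁ = 4.7315π²/1.5118² ≈ 20.432
  n=2: λ₂ = 18.926π²/1.5118² ≈ 81.728 (4× faster decay)
  n=3: λ₃ = 42.5835π²/1.5118² ≈ 183.888 (9× faster decay)
As t → ∞, higher modes decay exponentially faster. The n=1 mode dominates: T ~ c₁ sin(πx/1.5118) e^{-λ₁t}.
Decay rate: λ₁ = 4.7315π²/1.5118² ≈ 20.432.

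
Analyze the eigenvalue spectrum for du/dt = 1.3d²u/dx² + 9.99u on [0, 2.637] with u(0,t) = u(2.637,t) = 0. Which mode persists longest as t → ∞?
Eigenvalues: λₙ = 1.3n²π²/2.637² - 9.99.
First three modes:
  n=1: λ₁ = 1.3π²/2.637² - 9.99 ≈ -8.145
  n=2: λ₂ = 5.2π²/2.637² - 9.99 ≈ -2.61
  n=3: λ₃ = 11.7π²/2.637² - 9.99 ≈ 6.616
Since 1.3π²/2.637² ≈ 1.845 < 9.99, λ₁ < 0.
The n=1 mode grows fastest (−λₙ is largest for n=1) → dominates.
Asymptotic: u ~ c₁ sin(πx/2.637) e^{8.145t} (exponential growth at rate −λ₁ ≈ 8.145).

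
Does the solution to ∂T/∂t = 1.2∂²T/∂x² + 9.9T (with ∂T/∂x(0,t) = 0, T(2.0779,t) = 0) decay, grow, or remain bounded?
T grows unboundedly. Reaction dominates diffusion (r=9.9 > κπ²/(4L²)≈0.69); solution grows exponentially.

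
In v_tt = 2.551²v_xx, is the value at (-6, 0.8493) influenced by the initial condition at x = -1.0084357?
No. The domain of dependence is [-8.1665643, -3.8334357], and -1.0084357 is outside this interval.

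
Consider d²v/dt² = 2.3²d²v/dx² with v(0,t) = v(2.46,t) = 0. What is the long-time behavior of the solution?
As t → ∞, v oscillates (no decay). Energy is conserved; the solution oscillates indefinitely as standing waves.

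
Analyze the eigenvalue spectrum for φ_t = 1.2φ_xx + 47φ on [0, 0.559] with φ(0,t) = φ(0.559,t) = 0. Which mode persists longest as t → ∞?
Eigenvalues: λₙ = 1.2n²π²/0.559² - 47.
First three modes:
  n=1: λ₁ = 1.2π²/0.559² - 47 ≈ -9.098
  n=2: λ₂ = 4.8π²/0.559² - 47 ≈ 104.606
  n=3: λ₃ = 10.8π²/0.559² - 47 ≈ 294.114
Since 1.2π²/0.559² ≈ 37.902 < 47, λ₁ < 0.
The n=1 mode grows fastest (−λₙ is largest for n=1) → dominates.
Asymptotic: φ ~ c₁ sin(πx/0.559) e^{9.098t} (exponential growth at rate −λ₁ ≈ 9.098).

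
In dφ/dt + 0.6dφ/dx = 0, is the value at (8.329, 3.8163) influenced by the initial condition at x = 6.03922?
Yes. The characteristic through (8.329, 3.8163) passes through x = 6.03922.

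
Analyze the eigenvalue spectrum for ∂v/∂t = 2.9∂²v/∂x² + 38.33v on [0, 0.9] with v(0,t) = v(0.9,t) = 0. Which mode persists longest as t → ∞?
Eigenvalues: λₙ = 2.9n²π²/0.9² - 38.33.
First three modes:
  n=1: λ₁ = 2.9π²/0.9² - 38.33 ≈ -2.994
  n=2: λ₂ = 11.6π²/0.9² - 38.33 ≈ 103.012
  n=3: λ₃ = 26.1π²/0.9² - 38.33 ≈ 279.691
Since 2.9π²/0.9² ≈ 35.336 < 38.33, λ₁ < 0.
The n=1 mode grows fastest (−λₙ is largest for n=1) → dominates.
Asymptotic: v ~ c₁ sin(πx/0.9) e^{2.994t} (exponential growth at rate −λ₁ ≈ 2.994).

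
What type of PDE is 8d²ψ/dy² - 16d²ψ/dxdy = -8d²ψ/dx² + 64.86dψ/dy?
Rewriting in standard form: 8d²ψ/dx² - 16d²ψ/dxdy + 8d²ψ/dy² - 64.86dψ/dy = 0. With A = 8, B = -16, C = 8, the discriminant is 0. This is a parabolic PDE.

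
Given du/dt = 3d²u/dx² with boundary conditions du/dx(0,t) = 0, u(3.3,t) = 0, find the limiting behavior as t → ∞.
u → 0. Heat escapes through the Dirichlet boundary.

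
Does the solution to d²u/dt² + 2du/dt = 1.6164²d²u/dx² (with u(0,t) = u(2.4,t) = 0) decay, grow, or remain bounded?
u → 0. Damping (γ=2) dissipates energy; oscillations decay exponentially.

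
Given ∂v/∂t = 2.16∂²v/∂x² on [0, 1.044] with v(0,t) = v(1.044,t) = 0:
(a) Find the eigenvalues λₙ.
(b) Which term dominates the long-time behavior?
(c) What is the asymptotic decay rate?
Eigenvalues: λₙ = 2.16n²π²/1.044².
First three modes:
  n=1: λ₁ = 2.16π²/1.044² ≈ 19.559
  n=2: λ₂ = 8.64π²/1.044² ≈ 78.237 (4× faster decay)
  n=3: λ₃ = 19.44π²/1.044² ≈ 176.033 (9× faster decay)
As t → ∞, higher modes decay exponentially faster. The n=1 mode dominates: v ~ c₁ sin(πx/1.044) e^{-λ₁t}.
Decay rate: λ₁ = 2.16π²/1.044² ≈ 19.559.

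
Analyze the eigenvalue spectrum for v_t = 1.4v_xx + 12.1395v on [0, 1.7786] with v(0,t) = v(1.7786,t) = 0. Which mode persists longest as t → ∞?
Eigenvalues: λₙ = 1.4n²π²/1.7786² - 12.1395.
First three modes:
  n=1: λ₁ = 1.4π²/1.7786² - 12.1395 ≈ -7.772
  n=2: λ₂ = 5.6π²/1.7786² - 12.1395 ≈ 5.332
  n=3: λ₃ = 12.6π²/1.7786² - 12.1395 ≈ 27.171
Since 1.4π²/1.7786² ≈ 4.368 < 12.1395, λ₁ < 0.
The n=1 mode grows fastest (−λₙ is largest for n=1) → dominates.
Asymptotic: v ~ c₁ sin(πx/1.7786) e^{7.772t} (exponential growth at rate −λ₁ ≈ 7.772).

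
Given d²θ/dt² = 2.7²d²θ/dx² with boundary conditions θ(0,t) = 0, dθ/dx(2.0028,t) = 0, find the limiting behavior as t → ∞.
θ oscillates (no decay). Energy is conserved; the solution oscillates indefinitely as standing waves.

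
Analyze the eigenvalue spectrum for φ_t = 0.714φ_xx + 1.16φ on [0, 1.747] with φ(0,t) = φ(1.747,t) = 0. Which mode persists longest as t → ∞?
Eigenvalues: λₙ = 0.714n²π²/1.747² - 1.16.
First three modes:
  n=1: λ₁ = 0.714π²/1.747² - 1.16 ≈ 1.149
  n=2: λ₂ = 2.856π²/1.747² - 1.16 ≈ 8.076
  n=3: λ₃ = 6.426π²/1.747² - 1.16 ≈ 19.62
Since 0.714π²/1.747² ≈ 2.309 > 1.16, all λₙ > 0.
The n=1 mode decays slowest → dominates as t → ∞.
Asymptotic: φ ~ c₁ sin(πx/1.747) e^{-λ₁t} with decay rate λ₁ ≈ 1.149.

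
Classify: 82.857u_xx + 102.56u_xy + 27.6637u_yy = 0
Hyperbolic (discriminant = 1350.0288364).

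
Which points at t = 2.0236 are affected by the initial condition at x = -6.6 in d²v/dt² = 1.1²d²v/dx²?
Domain of influence: [-8.82596, -4.37404]. Data at x = -6.6 spreads outward at speed 1.1.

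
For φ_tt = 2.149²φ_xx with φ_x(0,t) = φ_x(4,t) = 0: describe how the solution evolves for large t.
φ oscillates about a mean that drifts linearly in t (generically unbounded; no decay). There is no damping, so the nonconstant modes persist as standing waves (energy conserved, no decay). But with Neumann conditions at both ends the constant mode has eigenvalue 0: the spatial mean M(t) of φ satisfies M'' = 0, so M(t) = M(0) + M'(0)·t. Unless the initial velocity has zero mean (∫φ_t(x,0)dx = 0), the solution grows linearly in t (unbounded, though not exponentially); if it does have zero mean, the solution stays bounded and simply oscillates.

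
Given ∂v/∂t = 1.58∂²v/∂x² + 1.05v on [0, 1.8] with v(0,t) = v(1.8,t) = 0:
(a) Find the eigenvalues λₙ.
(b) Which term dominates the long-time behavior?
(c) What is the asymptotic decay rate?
Eigenvalues: λₙ = 1.58n²π²/1.8² - 1.05.
First three modes:
  n=1: λ₁ = 1.58π²/1.8² - 1.05 ≈ 3.763
  n=2: λ₂ = 6.32π²/1.8² - 1.05 ≈ 18.202
  n=3: λ₃ = 14.22π²/1.8² - 1.05 ≈ 42.267
Since 1.58π²/1.8² ≈ 4.813 > 1.05, all λₙ > 0.
The n=1 mode decays slowest → dominates as t → ∞.
Asymptotic: v ~ c₁ sin(πx/1.8) e^{-λ₁t} with decay rate λ₁ ≈ 3.763.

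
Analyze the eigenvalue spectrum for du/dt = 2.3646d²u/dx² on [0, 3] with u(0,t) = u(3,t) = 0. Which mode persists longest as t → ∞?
Eigenvalues: λₙ = 2.3646n²π²/3².
First three modes:
  n=1: λ₁ = 2.3646π²/3² ≈ 2.593
  n=2: λ₂ = 9.4584π²/3² ≈ 10.372 (4× faster decay)
  n=3: λ₃ = 21.2814π²/3² ≈ 23.338 (9× faster decay)
As t → ∞, higher modes decay exponentially faster. The n=1 mode dominates: u ~ c₁ sin(πx/3) e^{-λ₁t}.
Decay rate: λ₁ = 2.3646π²/3² ≈ 2.593.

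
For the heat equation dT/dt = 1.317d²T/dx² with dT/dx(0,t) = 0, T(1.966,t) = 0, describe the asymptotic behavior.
T → 0. Heat escapes through the Dirichlet boundary.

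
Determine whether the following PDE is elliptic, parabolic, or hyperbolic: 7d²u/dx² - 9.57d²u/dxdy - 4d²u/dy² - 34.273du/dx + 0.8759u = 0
Coefficients: A = 7, B = -9.57, C = -4. B² - 4AC = 203.5849, which is positive, so the equation is hyperbolic.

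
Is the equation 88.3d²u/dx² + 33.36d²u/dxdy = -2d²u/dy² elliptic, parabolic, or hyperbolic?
Rewriting in standard form: 88.3d²u/dx² + 33.36d²u/dxdy + 2d²u/dy² = 0. Computing B² - 4AC with A = 88.3, B = 33.36, C = 2: discriminant = 406.4896 (positive). Answer: hyperbolic.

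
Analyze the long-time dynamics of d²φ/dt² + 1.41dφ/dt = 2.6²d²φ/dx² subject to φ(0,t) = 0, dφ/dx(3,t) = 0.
Long-time behavior: φ → 0. Damping (γ=1.41) dissipates energy; oscillations decay exponentially.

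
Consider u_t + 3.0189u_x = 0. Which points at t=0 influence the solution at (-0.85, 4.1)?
A single point: x = -13.22749. The characteristic through (-0.85, 4.1) is x - 3.0189t = const, so x = -0.85 - 3.0189·4.1 = -13.22749.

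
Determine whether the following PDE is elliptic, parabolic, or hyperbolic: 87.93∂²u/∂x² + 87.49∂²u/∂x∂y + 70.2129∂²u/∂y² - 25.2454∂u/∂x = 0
Coefficients: A = 87.93, B = 87.49, C = 70.2129. B² - 4AC = -17040.781088, which is negative, so the equation is elliptic.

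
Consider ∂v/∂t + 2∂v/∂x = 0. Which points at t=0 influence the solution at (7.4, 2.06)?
A single point: x = 3.28. The characteristic through (7.4, 2.06) is x - 2t = const, so x = 7.4 - 2·2.06 = 3.28.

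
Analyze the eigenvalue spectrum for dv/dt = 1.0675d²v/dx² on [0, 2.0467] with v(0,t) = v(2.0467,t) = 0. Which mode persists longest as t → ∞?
Eigenvalues: λₙ = 1.0675n²π²/2.0467².
First three modes:
  n=1: λ₁ = 1.0675π²/2.0467² ≈ 2.515
  n=2: λ₂ = 4.27π²/2.0467² ≈ 10.06 (4× faster decay)
  n=3: λ₃ = 9.6075π²/2.0467² ≈ 22.636 (9× faster decay)
As t → ∞, higher modes decay exponentially faster. The n=1 mode dominates: v ~ c₁ sin(πx/2.0467) e^{-λ₁t}.
Decay rate: λ₁ = 1.0675π²/2.0467² ≈ 2.515.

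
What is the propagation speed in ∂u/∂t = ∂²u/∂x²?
Infinite. The heat equation is parabolic, not hyperbolic, so disturbances propagate instantly.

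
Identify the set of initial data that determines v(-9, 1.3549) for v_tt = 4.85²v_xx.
Domain of dependence: [-15.571265, -2.428735]. Signals travel at speed 4.85, so data within |x - -9| ≤ 4.85·1.3549 = 6.571265 can reach the point.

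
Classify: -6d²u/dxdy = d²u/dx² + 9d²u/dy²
Rewriting in standard form: -d²u/dx² - 6d²u/dxdy - 9d²u/dy² = 0. Parabolic (discriminant = 0).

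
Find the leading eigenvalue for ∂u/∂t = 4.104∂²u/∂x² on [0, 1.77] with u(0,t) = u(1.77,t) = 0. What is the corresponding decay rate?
Eigenvalues: λₙ = 4.104n²π²/1.77².
First three modes:
  n=1: λ₁ = 4.104π²/1.77² ≈ 12.929
  n=2: λ₂ = 16.416π²/1.77² ≈ 51.715 (4× faster decay)
  n=3: λ₃ = 36.936π²/1.77² ≈ 116.36 (9× faster decay)
As t → ∞, higher modes decay exponentially faster. The n=1 mode dominates: u ~ c₁ sin(πx/1.77) e^{-λ₁t}.
Decay rate: λ₁ = 4.104π²/1.77² ≈ 12.929.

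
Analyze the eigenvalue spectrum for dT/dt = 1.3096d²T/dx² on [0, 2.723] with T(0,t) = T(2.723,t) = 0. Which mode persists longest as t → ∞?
Eigenvalues: λₙ = 1.3096n²π²/2.723².
First three modes:
  n=1: λ₁ = 1.3096π²/2.723² ≈ 1.743
  n=2: λ₂ = 5.2384π²/2.723² ≈ 6.973 (4× faster decay)
  n=3: λ₃ = 11.7864π²/2.723² ≈ 15.689 (9× faster decay)
As t → ∞, higher modes decay exponentially faster. The n=1 mode dominates: T ~ c₁ sin(πx/2.723) e^{-λ₁t}.
Decay rate: λ₁ = 1.3096π²/2.723² ≈ 1.743.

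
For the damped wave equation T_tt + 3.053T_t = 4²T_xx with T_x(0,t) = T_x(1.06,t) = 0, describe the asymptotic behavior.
T → constant (steady state). Damping (γ=3.053) dissipates the nonconstant modes; with Neumann BCs the spatial average obeys M''+γM'=0 and tends to a finite limit.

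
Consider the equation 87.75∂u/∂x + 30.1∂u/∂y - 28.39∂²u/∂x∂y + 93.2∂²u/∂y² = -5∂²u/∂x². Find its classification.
Rewriting in standard form: 5∂²u/∂x² - 28.39∂²u/∂x∂y + 93.2∂²u/∂y² + 87.75∂u/∂x + 30.1∂u/∂y = 0. Elliptic. (A = 5, B = -28.39, C = 93.2 gives B² - 4AC = -1058.0079.)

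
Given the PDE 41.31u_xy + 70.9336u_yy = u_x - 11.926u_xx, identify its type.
Rewriting in standard form: 11.926u_xx + 41.31u_xy + 70.9336u_yy - u_x = 0. The second-order coefficients are A = 11.926, B = 41.31, C = 70.9336. Since B² - 4AC = -1677.3003544 < 0, this is an elliptic PDE.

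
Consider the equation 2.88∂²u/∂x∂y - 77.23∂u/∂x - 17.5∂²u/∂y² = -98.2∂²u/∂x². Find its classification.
Rewriting in standard form: 98.2∂²u/∂x² + 2.88∂²u/∂x∂y - 17.5∂²u/∂y² - 77.23∂u/∂x = 0. Hyperbolic. (A = 98.2, B = 2.88, C = -17.5 gives B² - 4AC = 6882.2944.)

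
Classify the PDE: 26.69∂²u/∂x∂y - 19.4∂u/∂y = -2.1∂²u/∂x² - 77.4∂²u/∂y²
Rewriting in standard form: 2.1∂²u/∂x² + 26.69∂²u/∂x∂y + 77.4∂²u/∂y² - 19.4∂u/∂y = 0. A = 2.1, B = 26.69, C = 77.4. Discriminant B² - 4AC = 62.1961. Since 62.1961 > 0, hyperbolic.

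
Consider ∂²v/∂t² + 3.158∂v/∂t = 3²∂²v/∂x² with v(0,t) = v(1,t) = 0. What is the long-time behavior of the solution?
As t → ∞, v → 0. Damping (γ=3.158) dissipates energy; oscillations decay exponentially.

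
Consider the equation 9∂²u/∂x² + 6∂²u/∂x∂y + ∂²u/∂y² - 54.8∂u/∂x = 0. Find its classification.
Parabolic. (A = 9, B = 6, C = 1 gives B² - 4AC = 0.)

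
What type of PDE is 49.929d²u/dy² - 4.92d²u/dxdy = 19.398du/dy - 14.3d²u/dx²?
Rewriting in standard form: 14.3d²u/dx² - 4.92d²u/dxdy + 49.929d²u/dy² - 19.398du/dy = 0. With A = 14.3, B = -4.92, C = 49.929, the discriminant is -2831.7324. This is an elliptic PDE.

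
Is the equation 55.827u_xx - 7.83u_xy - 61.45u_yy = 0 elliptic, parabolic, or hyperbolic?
Computing B² - 4AC with A = 55.827, B = -7.83, C = -61.45: discriminant = 13783.5855 (positive). Answer: hyperbolic.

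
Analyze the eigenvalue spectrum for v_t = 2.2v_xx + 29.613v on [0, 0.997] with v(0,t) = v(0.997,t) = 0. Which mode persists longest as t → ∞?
Eigenvalues: λₙ = 2.2n²π²/0.997² - 29.613.
First three modes:
  n=1: λ₁ = 2.2π²/0.997² - 29.613 ≈ -7.769
  n=2: λ₂ = 8.8π²/0.997² - 29.613 ≈ 57.763
  n=3: λ₃ = 19.8π²/0.997² - 29.613 ≈ 166.983
Since 2.2π²/0.997² ≈ 21.844 < 29.613, λ₁ < 0.
The n=1 mode grows fastest (−λₙ is largest for n=1) → dominates.
Asymptotic: v ~ c₁ sin(πx/0.997) e^{7.769t} (exponential growth at rate −λ₁ ≈ 7.769).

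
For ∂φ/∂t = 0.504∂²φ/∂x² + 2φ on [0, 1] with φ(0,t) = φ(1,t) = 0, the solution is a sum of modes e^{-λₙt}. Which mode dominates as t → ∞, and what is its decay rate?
Eigenvalues: λₙ = 0.504n²π²/1² - 2.
First three modes:
  n=1: λ₁ = 0.504π² - 2 ≈ 2.974
  n=2: λ₂ = 2.016π² - 2 ≈ 17.897
  n=3: λ₃ = 4.536π² - 2 ≈ 42.769
Since 0.504π² ≈ 4.974 > 2, all λₙ > 0.
The n=1 mode decays slowest → dominates as t → ∞.
Asymptotic: φ ~ c₁ sin(πx/1) e^{-λ₁t} with decay rate λ₁ ≈ 2.974.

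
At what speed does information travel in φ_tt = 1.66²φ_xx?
Speed = 1.66. Information travels along characteristics x = x₀ ± 1.66t.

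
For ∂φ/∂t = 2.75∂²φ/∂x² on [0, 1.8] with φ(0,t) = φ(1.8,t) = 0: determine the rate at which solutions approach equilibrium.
Eigenvalues: λₙ = 2.75n²π²/1.8².
First three modes:
  n=1: λ₁ = 2.75π²/1.8² ≈ 8.377
  n=2: λ₂ = 11π²/1.8² ≈ 33.508 (4× faster decay)
  n=3: λ₃ = 24.75π²/1.8² ≈ 75.393 (9× faster decay)
As t → ∞, higher modes decay exponentially faster. The n=1 mode dominates: φ ~ c₁ sin(πx/1.8) e^{-λ₁t}.
Decay rate: λ₁ = 2.75π²/1.8² ≈ 8.377.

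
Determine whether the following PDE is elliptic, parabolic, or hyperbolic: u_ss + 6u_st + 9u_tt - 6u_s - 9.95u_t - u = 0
Coefficients: A = 1, B = 6, C = 9. B² - 4AC = 0, which is zero, so the equation is parabolic.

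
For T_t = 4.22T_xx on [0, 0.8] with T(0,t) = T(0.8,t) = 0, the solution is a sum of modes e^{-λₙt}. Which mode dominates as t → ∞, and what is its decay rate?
Eigenvalues: λₙ = 4.22n²π²/0.8².
First three modes:
  n=1: λ₁ = 4.22π²/0.8² ≈ 65.078
  n=2: λ₂ = 16.88π²/0.8² ≈ 260.311 (4× faster decay)
  n=3: λ₃ = 37.98π²/0.8² ≈ 585.699 (9× faster decay)
As t → ∞, higher modes decay exponentially faster. The n=1 mode dominates: T ~ c₁ sin(πx/0.8) e^{-λ₁t}.
Decay rate: λ₁ = 4.22π²/0.8² ≈ 65.078.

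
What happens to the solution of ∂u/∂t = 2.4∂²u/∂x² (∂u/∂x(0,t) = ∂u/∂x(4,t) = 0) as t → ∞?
u → constant (steady state). Heat is conserved (no flux at boundaries); solution approaches the spatial average.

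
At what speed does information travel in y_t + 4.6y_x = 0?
Speed = 4.6. Information travels along x - 4.6t = const (rightward).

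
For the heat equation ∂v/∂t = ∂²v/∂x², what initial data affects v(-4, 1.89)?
The entire real line. The heat equation has infinite propagation speed: any initial disturbance instantly affects all points (though exponentially small far away).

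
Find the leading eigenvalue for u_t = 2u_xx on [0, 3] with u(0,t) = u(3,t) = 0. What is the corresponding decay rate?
Eigenvalues: λₙ = 2n²π²/3².
First three modes:
  n=1: λ₁ = 2π²/3² ≈ 2.193
  n=2: λ₂ = 8π²/3² ≈ 8.773 (4× faster decay)
  n=3: λ₃ = 18π²/3² ≈ 19.739 (9× faster decay)
As t → ∞, higher modes decay exponentially faster. The n=1 mode dominates: u ~ c₁ sin(πx/3) e^{-λ₁t}.
Decay rate: λ₁ = 2π²/3² ≈ 2.193.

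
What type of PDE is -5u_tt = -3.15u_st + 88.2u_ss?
Rewriting in standard form: -88.2u_ss + 3.15u_st - 5u_tt = 0. With A = -88.2, B = 3.15, C = -5, the discriminant is -1754.0775. This is an elliptic PDE.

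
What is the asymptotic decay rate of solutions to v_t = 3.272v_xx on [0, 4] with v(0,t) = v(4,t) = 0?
Eigenvalues: λₙ = 3.272n²π²/4².
First three modes:
  n=1: λ₁ = 3.272π²/4² ≈ 2.018
  n=2: λ₂ = 13.088π²/4² ≈ 8.073 (4× faster decay)
  n=3: λ₃ = 29.448π²/4² ≈ 18.165 (9× faster decay)
As t → ∞, higher modes decay exponentially faster. The n=1 mode dominates: v ~ c₁ sin(πx/4) e^{-λ₁t}.
Decay rate: λ₁ = 3.272π²/4² ≈ 2.018.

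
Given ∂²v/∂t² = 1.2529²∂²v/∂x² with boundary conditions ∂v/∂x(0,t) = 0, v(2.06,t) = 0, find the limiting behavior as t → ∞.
v oscillates (no decay). Energy is conserved; the solution oscillates indefinitely as standing waves.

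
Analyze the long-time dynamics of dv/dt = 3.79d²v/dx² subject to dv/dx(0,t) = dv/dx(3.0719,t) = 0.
Long-time behavior: v → constant (steady state). Heat is conserved (no flux at boundaries); solution approaches the spatial average.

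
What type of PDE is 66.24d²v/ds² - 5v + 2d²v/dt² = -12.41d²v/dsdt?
Rewriting in standard form: 66.24d²v/ds² + 12.41d²v/dsdt + 2d²v/dt² - 5v = 0. With A = 66.24, B = 12.41, C = 2, the discriminant is -375.9119. This is an elliptic PDE.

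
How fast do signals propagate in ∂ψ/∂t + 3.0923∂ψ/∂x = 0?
Speed = 3.0923. Information travels along x - 3.0923t = const (rightward).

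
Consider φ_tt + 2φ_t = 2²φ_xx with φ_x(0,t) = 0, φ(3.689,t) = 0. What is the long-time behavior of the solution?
As t → ∞, φ → 0. Damping (γ=2) dissipates energy; oscillations decay exponentially.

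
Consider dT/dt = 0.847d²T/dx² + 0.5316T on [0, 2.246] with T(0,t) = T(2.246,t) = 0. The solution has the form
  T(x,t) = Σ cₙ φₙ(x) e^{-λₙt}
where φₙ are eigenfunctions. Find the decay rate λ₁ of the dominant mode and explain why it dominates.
Eigenvalues: λₙ = 0.847n²π²/2.246² - 0.5316.
First three modes:
  n=1: λ₁ = 0.847π²/2.246² - 0.5316 ≈ 1.126
  n=2: λ₂ = 3.388π²/2.246² - 0.5316 ≈ 6.097
  n=3: λ₃ = 7.623π²/2.246² - 0.5316 ≈ 14.383
Since 0.847π²/2.246² ≈ 1.657 > 0.5316, all λₙ > 0.
The n=1 mode decays slowest → dominates as t → ∞.
Asymptotic: T ~ c₁ sin(πx/2.246) e^{-λ₁t} with decay rate λ₁ ≈ 1.126.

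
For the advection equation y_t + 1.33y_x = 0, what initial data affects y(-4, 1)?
A single point: x = -5.33. The characteristic through (-4, 1) is x - 1.33t = const, so x = -4 - 1.33·1 = -5.33.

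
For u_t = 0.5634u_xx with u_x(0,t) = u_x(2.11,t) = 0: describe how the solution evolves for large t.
u → constant (steady state). Heat is conserved (no flux at boundaries); solution approaches the spatial average.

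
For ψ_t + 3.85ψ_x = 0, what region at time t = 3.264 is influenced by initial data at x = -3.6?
At x = 8.9664. The characteristic carries data from (-3.6, 0) to (8.9664, 3.264).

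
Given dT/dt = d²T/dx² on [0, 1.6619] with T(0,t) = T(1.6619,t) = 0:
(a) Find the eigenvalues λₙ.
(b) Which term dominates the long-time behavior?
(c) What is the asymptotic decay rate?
Eigenvalues: λₙ = n²π²/1.6619².
First three modes:
  n=1: λ₁ = π²/1.6619² ≈ 3.573
  n=2: λ₂ = 4π²/1.6619² ≈ 14.294 (4× faster decay)
  n=3: λ₃ = 9π²/1.6619² ≈ 32.161 (9× faster decay)
As t → ∞, higher modes decay exponentially faster. The n=1 mode dominates: T ~ c₁ sin(πx/1.6619) e^{-λ₁t}.
Decay rate: λ₁ = π²/1.6619² ≈ 3.573.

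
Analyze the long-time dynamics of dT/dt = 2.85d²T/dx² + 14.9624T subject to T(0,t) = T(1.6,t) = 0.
Long-time behavior: T grows unboundedly. Reaction dominates diffusion (r=14.9624 > κπ²/L²≈10.99); solution grows exponentially.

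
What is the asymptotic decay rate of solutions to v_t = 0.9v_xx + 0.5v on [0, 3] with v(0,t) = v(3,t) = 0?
Eigenvalues: λₙ = 0.9n²π²/3² - 0.5.
First three modes:
  n=1: λ₁ = 0.9π²/3² - 0.5 ≈ 0.487
  n=2: λ₂ = 3.6π²/3² - 0.5 ≈ 3.448
  n=3: λ₃ = 8.1π²/3² - 0.5 ≈ 8.383
Since 0.9π²/3² ≈ 0.987 > 0.5, all λₙ > 0.
The n=1 mode decays slowest → dominates as t → ∞.
Asymptotic: v ~ c₁ sin(πx/3) e^{-λ₁t} with decay rate λ₁ ≈ 0.487.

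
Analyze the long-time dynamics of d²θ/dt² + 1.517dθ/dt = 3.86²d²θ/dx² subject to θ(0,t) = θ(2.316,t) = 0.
Long-time behavior: θ → 0. Damping (γ=1.517) dissipates energy; oscillations decay exponentially.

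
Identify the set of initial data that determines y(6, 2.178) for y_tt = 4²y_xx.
Domain of dependence: [-2.712, 14.712]. Signals travel at speed 4, so data within |x - 6| ≤ 4·2.178 = 8.712 can reach the point.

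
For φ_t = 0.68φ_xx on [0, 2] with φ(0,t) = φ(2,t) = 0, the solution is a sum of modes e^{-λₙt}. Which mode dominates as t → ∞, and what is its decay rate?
Eigenvalues: λₙ = 0.68n²π²/2².
First three modes:
  n=1: λ₁ = 0.68π²/2² ≈ 1.678
  n=2: λ₂ = 2.72π²/2² ≈ 6.711 (4× faster decay)
  n=3: λ₃ = 6.12π²/2² ≈ 15.1 (9× faster decay)
As t → ∞, higher modes decay exponentially faster. The n=1 mode dominates: φ ~ c₁ sin(πx/2) e^{-λ₁t}.
Decay rate: λ₁ = 0.68π²/2² ≈ 1.678.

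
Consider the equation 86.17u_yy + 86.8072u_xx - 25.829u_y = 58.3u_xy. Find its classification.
Rewriting in standard form: 86.8072u_xx - 58.3u_xy + 86.17u_yy - 25.829u_y = 0. Elliptic. (A = 86.8072, B = -58.3, C = 86.17 gives B² - 4AC = -26521.815696.)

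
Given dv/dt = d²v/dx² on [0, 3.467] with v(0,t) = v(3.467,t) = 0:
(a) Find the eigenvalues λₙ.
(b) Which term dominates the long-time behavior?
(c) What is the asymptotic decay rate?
Eigenvalues: λₙ = n²π²/3.467².
First three modes:
  n=1: λ₁ = π²/3.467² ≈ 0.821
  n=2: λ₂ = 4π²/3.467² ≈ 3.284 (4× faster decay)
  n=3: λ₃ = 9π²/3.467² ≈ 7.39 (9× faster decay)
As t → ∞, higher modes decay exponentially faster. The n=1 mode dominates: v ~ c₁ sin(πx/3.467) e^{-λ₁t}.
Decay rate: λ₁ = π²/3.467² ≈ 0.821.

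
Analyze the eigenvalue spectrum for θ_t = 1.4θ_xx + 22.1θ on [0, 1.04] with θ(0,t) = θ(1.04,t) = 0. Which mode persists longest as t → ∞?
Eigenvalues: λₙ = 1.4n²π²/1.04² - 22.1.
First three modes:
  n=1: λ₁ = 1.4π²/1.04² - 22.1 ≈ -9.325
  n=2: λ₂ = 5.6π²/1.04² - 22.1 ≈ 29
  n=3: λ₃ = 12.6π²/1.04² - 22.1 ≈ 92.875
Since 1.4π²/1.04² ≈ 12.775 < 22.1, λ₁ < 0.
The n=1 mode grows fastest (−λₙ is largest for n=1) → dominates.
Asymptotic: θ ~ c₁ sin(πx/1.04) e^{9.325t} (exponential growth at rate −λ₁ ≈ 9.325).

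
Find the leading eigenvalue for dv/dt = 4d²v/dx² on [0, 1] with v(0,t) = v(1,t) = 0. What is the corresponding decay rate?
Eigenvalues: λₙ = 4n²π².
First three modes:
  n=1: λ₁ = 4π² ≈ 39.478
  n=2: λ₂ = 16π² ≈ 157.914 (4× faster decay)
  n=3: λ₃ = 36π² ≈ 355.306 (9× faster decay)
As t → ∞, higher modes decay exponentially faster. The n=1 mode dominates: v ~ c₁ sin(πx) e^{-λ₁t}.
Decay rate: λ₁ = 4π² ≈ 39.478.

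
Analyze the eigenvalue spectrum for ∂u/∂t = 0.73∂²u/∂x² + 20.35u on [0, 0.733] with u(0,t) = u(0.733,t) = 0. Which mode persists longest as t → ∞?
Eigenvalues: λₙ = 0.73n²π²/0.733² - 20.35.
First three modes:
  n=1: λ₁ = 0.73π²/0.733² - 20.35 ≈ -6.94
  n=2: λ₂ = 2.92π²/0.733² - 20.35 ≈ 33.288
  n=3: λ₃ = 6.57π²/0.733² - 20.35 ≈ 100.336
Since 0.73π²/0.733² ≈ 13.41 < 20.35, λ₁ < 0.
The n=1 mode grows fastest (−λₙ is largest for n=1) → dominates.
Asymptotic: u ~ c₁ sin(πx/0.733) e^{6.94t} (exponential growth at rate −λ₁ ≈ 6.94).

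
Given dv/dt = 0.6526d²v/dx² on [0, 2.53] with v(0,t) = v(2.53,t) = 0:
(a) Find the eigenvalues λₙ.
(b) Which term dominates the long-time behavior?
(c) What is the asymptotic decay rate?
Eigenvalues: λₙ = 0.6526n²π²/2.53².
First three modes:
  n=1: λ₁ = 0.6526π²/2.53² ≈ 1.006
  n=2: λ₂ = 2.6104π²/2.53² ≈ 4.025 (4× faster decay)
  n=3: λ₃ = 5.8734π²/2.53² ≈ 9.056 (9× faster decay)
As t → ∞, higher modes decay exponentially faster. The n=1 mode dominates: v ~ c₁ sin(πx/2.53) e^{-λ₁t}.
Decay rate: λ₁ = 0.6526π²/2.53² ≈ 1.006.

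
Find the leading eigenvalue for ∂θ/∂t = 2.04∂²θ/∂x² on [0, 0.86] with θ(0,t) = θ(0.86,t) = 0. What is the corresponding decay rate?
Eigenvalues: λₙ = 2.04n²π²/0.86².
First three modes:
  n=1: λ₁ = 2.04π²/0.86² ≈ 27.223
  n=2: λ₂ = 8.16π²/0.86² ≈ 108.891 (4× faster decay)
  n=3: λ₃ = 18.36π²/0.86² ≈ 245.005 (9× faster decay)
As t → ∞, higher modes decay exponentially faster. The n=1 mode dominates: θ ~ c₁ sin(πx/0.86) e^{-λ₁t}.
Decay rate: λ₁ = 2.04π²/0.86² ≈ 27.223.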